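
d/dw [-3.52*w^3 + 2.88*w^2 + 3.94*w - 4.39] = -10.56*w^2 + 5.76*w + 3.94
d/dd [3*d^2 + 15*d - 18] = 6*d + 15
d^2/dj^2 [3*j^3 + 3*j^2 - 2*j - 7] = 18*j + 6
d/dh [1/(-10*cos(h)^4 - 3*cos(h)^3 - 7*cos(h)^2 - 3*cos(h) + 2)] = -(44*cos(h) + 9*cos(2*h)/2 + 10*cos(3*h) + 15/2)*sin(h)/(10*cos(h)^4 + 3*cos(h)^3 + 7*cos(h)^2 + 3*cos(h) - 2)^2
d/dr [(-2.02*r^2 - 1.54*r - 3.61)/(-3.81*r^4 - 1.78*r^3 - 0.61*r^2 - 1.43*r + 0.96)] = (-15.3924*r^5 - 21.1978*r^4 - 60.4988*r^3 - 17.3282*r^2 - 8.2826*r - 6.6407)/(14.5161*r^8 + 13.5636*r^7 + 7.8166*r^6 + 13.0682*r^5 - 1.8523*r^4 - 1.673*r^3 + 0.8737*r^2 - 2.7456*r + 0.9216)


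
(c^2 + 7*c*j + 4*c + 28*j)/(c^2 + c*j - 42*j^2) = (c + 4)/(c - 6*j)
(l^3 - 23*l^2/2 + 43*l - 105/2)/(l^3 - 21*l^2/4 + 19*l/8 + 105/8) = 4*(l - 5)/(4*l + 5)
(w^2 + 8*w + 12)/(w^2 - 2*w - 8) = (w + 6)/(w - 4)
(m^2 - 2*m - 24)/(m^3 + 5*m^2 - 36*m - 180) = (m + 4)/(m^2 + 11*m + 30)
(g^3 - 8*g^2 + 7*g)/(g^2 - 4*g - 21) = g*(g - 1)/(g + 3)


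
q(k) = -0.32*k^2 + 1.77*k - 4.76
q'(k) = 1.77 - 0.64*k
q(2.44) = -2.35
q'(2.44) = 0.21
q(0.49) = -3.97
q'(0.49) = 1.46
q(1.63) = -2.73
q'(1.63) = 0.73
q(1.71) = -2.67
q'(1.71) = 0.68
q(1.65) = -2.71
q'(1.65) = 0.71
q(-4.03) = -17.09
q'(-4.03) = 4.35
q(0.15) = -4.50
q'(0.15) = 1.67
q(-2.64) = -11.66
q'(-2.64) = 3.46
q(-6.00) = -26.90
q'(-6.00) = 5.61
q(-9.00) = -46.61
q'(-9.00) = 7.53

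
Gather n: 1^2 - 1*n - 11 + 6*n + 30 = 5*n + 20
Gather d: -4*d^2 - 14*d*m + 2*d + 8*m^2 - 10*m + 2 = -4*d^2 + d*(2 - 14*m) + 8*m^2 - 10*m + 2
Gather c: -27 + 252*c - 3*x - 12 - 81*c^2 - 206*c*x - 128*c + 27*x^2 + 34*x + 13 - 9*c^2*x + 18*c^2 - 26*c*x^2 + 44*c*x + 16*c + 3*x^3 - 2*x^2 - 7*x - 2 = c^2*(-9*x - 63) + c*(-26*x^2 - 162*x + 140) + 3*x^3 + 25*x^2 + 24*x - 28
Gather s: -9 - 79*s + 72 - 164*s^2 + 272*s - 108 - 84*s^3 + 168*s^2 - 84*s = -84*s^3 + 4*s^2 + 109*s - 45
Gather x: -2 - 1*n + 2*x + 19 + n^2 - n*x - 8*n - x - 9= n^2 - 9*n + x*(1 - n) + 8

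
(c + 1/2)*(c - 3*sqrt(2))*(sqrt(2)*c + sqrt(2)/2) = sqrt(2)*c^3 - 6*c^2 + sqrt(2)*c^2 - 6*c + sqrt(2)*c/4 - 3/2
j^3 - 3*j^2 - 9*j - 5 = (j - 5)*(j + 1)^2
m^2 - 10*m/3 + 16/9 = (m - 8/3)*(m - 2/3)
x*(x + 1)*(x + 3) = x^3 + 4*x^2 + 3*x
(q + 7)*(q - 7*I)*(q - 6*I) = q^3 + 7*q^2 - 13*I*q^2 - 42*q - 91*I*q - 294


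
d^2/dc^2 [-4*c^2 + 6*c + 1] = -8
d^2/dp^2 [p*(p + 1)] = 2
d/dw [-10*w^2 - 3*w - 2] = -20*w - 3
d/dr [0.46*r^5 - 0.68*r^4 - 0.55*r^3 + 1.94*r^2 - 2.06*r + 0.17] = 2.3*r^4 - 2.72*r^3 - 1.65*r^2 + 3.88*r - 2.06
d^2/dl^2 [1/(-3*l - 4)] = -18/(3*l + 4)^3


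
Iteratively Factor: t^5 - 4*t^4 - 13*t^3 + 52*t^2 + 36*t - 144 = (t - 2)*(t^4 - 2*t^3 - 17*t^2 + 18*t + 72) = (t - 4)*(t - 2)*(t^3 + 2*t^2 - 9*t - 18) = (t - 4)*(t - 3)*(t - 2)*(t^2 + 5*t + 6) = (t - 4)*(t - 3)*(t - 2)*(t + 3)*(t + 2)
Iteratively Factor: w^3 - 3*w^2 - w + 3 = (w + 1)*(w^2 - 4*w + 3) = (w - 3)*(w + 1)*(w - 1)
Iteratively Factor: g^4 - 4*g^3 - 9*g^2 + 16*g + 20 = (g - 5)*(g^3 + g^2 - 4*g - 4) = (g - 5)*(g + 2)*(g^2 - g - 2) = (g - 5)*(g - 2)*(g + 2)*(g + 1)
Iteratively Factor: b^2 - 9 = (b + 3)*(b - 3)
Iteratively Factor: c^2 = (c)*(c)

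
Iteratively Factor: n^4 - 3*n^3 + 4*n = (n + 1)*(n^3 - 4*n^2 + 4*n) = n*(n + 1)*(n^2 - 4*n + 4) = n*(n - 2)*(n + 1)*(n - 2)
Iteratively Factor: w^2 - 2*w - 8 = (w - 4)*(w + 2)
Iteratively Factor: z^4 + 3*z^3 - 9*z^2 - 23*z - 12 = (z - 3)*(z^3 + 6*z^2 + 9*z + 4) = (z - 3)*(z + 4)*(z^2 + 2*z + 1) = (z - 3)*(z + 1)*(z + 4)*(z + 1)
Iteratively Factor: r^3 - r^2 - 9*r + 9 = (r + 3)*(r^2 - 4*r + 3) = (r - 1)*(r + 3)*(r - 3)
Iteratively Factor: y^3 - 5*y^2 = (y)*(y^2 - 5*y) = y^2*(y - 5)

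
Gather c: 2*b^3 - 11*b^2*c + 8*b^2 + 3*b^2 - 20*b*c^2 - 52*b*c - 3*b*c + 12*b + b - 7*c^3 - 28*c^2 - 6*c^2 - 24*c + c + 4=2*b^3 + 11*b^2 + 13*b - 7*c^3 + c^2*(-20*b - 34) + c*(-11*b^2 - 55*b - 23) + 4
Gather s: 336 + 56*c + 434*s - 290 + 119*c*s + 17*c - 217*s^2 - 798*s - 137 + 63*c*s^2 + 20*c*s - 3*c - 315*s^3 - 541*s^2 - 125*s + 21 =70*c - 315*s^3 + s^2*(63*c - 758) + s*(139*c - 489) - 70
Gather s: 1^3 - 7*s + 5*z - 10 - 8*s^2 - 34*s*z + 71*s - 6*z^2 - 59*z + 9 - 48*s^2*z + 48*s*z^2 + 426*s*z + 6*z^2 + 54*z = s^2*(-48*z - 8) + s*(48*z^2 + 392*z + 64)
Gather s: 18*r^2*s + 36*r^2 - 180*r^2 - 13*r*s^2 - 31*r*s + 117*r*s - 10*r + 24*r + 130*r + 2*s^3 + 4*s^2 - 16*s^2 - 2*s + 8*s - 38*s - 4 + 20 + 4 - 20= -144*r^2 + 144*r + 2*s^3 + s^2*(-13*r - 12) + s*(18*r^2 + 86*r - 32)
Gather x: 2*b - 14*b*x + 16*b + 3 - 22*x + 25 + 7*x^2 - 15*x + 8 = 18*b + 7*x^2 + x*(-14*b - 37) + 36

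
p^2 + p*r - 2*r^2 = (p - r)*(p + 2*r)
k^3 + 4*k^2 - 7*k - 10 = (k - 2)*(k + 1)*(k + 5)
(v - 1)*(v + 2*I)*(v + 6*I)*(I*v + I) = I*v^4 - 8*v^3 - 13*I*v^2 + 8*v + 12*I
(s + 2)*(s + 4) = s^2 + 6*s + 8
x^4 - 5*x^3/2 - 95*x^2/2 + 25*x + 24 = (x - 8)*(x - 1)*(x + 1/2)*(x + 6)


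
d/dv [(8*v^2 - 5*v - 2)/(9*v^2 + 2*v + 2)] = (61*v^2 + 68*v - 6)/(81*v^4 + 36*v^3 + 40*v^2 + 8*v + 4)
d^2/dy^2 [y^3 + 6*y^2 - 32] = 6*y + 12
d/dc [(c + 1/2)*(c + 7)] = 2*c + 15/2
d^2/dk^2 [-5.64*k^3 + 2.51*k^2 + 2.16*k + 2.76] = 5.02 - 33.84*k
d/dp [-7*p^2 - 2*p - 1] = -14*p - 2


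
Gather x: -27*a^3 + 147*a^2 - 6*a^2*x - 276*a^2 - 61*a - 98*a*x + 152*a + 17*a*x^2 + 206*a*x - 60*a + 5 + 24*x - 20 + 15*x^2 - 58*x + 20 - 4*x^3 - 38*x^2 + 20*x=-27*a^3 - 129*a^2 + 31*a - 4*x^3 + x^2*(17*a - 23) + x*(-6*a^2 + 108*a - 14) + 5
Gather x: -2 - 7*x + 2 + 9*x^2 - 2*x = 9*x^2 - 9*x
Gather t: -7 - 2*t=-2*t - 7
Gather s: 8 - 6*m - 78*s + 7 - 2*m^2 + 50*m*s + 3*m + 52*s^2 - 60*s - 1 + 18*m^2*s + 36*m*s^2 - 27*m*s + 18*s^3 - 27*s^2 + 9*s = -2*m^2 - 3*m + 18*s^3 + s^2*(36*m + 25) + s*(18*m^2 + 23*m - 129) + 14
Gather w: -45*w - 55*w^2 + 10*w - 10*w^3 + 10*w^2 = -10*w^3 - 45*w^2 - 35*w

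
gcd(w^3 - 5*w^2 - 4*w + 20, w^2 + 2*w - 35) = w - 5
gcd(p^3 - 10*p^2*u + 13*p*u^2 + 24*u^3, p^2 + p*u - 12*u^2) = p - 3*u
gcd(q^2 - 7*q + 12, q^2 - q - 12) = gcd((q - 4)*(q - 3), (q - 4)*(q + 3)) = q - 4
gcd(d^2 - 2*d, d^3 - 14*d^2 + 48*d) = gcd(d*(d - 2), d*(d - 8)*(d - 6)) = d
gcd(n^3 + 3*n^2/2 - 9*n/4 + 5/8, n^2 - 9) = 1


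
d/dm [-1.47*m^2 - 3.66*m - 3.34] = -2.94*m - 3.66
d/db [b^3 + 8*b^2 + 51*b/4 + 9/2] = 3*b^2 + 16*b + 51/4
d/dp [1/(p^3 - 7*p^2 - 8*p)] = (-3*p^2 + 14*p + 8)/(p^2*(-p^2 + 7*p + 8)^2)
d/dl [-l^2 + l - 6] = 1 - 2*l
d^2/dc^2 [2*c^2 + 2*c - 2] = 4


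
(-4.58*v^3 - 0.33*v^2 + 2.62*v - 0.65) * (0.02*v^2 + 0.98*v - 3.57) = -0.0916*v^5 - 4.495*v^4 + 16.0796*v^3 + 3.7327*v^2 - 9.9904*v + 2.3205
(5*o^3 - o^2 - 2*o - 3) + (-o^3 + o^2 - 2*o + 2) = 4*o^3 - 4*o - 1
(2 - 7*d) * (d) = -7*d^2 + 2*d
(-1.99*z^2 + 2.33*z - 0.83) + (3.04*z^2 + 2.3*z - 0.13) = 1.05*z^2 + 4.63*z - 0.96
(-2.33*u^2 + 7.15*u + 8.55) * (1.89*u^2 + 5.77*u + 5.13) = -4.4037*u^4 + 0.0694000000000017*u^3 + 45.4621*u^2 + 86.013*u + 43.8615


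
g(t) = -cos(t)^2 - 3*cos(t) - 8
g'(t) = 2*sin(t)*cos(t) + 3*sin(t)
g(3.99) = -6.45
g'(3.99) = -1.26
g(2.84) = -6.05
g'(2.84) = 0.32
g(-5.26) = -9.83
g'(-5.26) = 3.45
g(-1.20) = -9.22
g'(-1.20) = -3.47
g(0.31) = -11.76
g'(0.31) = 1.50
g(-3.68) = -6.16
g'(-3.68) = 0.66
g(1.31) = -8.84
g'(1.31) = 3.40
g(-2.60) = -6.16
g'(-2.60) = -0.66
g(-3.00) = -6.01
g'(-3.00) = -0.14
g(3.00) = -6.01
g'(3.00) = 0.14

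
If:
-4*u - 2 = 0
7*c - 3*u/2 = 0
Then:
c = -3/28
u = -1/2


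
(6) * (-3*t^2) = -18*t^2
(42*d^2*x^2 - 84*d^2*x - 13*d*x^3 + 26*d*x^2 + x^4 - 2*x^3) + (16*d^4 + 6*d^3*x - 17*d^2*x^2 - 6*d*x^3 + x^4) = 16*d^4 + 6*d^3*x + 25*d^2*x^2 - 84*d^2*x - 19*d*x^3 + 26*d*x^2 + 2*x^4 - 2*x^3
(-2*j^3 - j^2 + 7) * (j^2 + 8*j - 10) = -2*j^5 - 17*j^4 + 12*j^3 + 17*j^2 + 56*j - 70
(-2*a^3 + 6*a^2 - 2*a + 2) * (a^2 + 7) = -2*a^5 + 6*a^4 - 16*a^3 + 44*a^2 - 14*a + 14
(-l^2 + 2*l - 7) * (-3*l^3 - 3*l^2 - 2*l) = 3*l^5 - 3*l^4 + 17*l^3 + 17*l^2 + 14*l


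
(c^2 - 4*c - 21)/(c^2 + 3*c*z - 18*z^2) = (c^2 - 4*c - 21)/(c^2 + 3*c*z - 18*z^2)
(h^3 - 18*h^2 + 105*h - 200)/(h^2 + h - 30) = (h^2 - 13*h + 40)/(h + 6)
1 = 1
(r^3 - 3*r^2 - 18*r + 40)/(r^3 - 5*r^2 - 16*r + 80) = (r - 2)/(r - 4)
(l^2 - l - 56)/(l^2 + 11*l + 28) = (l - 8)/(l + 4)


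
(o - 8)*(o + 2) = o^2 - 6*o - 16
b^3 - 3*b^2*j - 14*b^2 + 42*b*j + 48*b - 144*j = (b - 8)*(b - 6)*(b - 3*j)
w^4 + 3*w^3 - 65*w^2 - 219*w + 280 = (w - 8)*(w - 1)*(w + 5)*(w + 7)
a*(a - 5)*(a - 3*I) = a^3 - 5*a^2 - 3*I*a^2 + 15*I*a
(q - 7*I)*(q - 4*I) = q^2 - 11*I*q - 28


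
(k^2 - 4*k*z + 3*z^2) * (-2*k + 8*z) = -2*k^3 + 16*k^2*z - 38*k*z^2 + 24*z^3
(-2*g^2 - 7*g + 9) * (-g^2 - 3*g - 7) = 2*g^4 + 13*g^3 + 26*g^2 + 22*g - 63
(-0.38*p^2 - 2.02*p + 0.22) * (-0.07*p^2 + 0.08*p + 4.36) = 0.0266*p^4 + 0.111*p^3 - 1.8338*p^2 - 8.7896*p + 0.9592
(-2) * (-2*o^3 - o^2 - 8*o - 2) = 4*o^3 + 2*o^2 + 16*o + 4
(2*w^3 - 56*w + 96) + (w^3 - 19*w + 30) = 3*w^3 - 75*w + 126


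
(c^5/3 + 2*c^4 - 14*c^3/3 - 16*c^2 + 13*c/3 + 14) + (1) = c^5/3 + 2*c^4 - 14*c^3/3 - 16*c^2 + 13*c/3 + 15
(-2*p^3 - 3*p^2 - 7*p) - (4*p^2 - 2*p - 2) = -2*p^3 - 7*p^2 - 5*p + 2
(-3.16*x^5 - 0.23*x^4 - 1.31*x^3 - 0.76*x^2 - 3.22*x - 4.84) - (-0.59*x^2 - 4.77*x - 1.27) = -3.16*x^5 - 0.23*x^4 - 1.31*x^3 - 0.17*x^2 + 1.55*x - 3.57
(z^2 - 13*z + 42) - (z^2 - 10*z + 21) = 21 - 3*z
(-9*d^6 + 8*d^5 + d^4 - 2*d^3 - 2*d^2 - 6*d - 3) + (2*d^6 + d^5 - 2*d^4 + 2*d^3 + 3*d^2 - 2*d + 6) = -7*d^6 + 9*d^5 - d^4 + d^2 - 8*d + 3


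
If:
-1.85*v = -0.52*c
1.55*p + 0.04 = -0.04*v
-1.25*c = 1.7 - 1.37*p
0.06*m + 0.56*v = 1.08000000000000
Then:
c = -1.38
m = 21.61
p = -0.02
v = -0.39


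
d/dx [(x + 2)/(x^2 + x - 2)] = -1/(x^2 - 2*x + 1)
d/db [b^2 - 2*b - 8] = 2*b - 2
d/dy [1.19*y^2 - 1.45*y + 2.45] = 2.38*y - 1.45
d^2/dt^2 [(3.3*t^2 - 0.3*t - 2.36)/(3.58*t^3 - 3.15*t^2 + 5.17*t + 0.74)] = (84.5882400000002*t^6 - 23.0695200000001*t^5 - 709.132128*t^4 + 416.06244*t^3 - 346.893456*t^2 + 263.919552*t - 131.253088)/(45.882712*t^9 - 121.11498*t^8 + 305.350014*t^7 - 352.616007*t^6 + 390.896481*t^5 - 148.381971*t^4 + 71.762017*t^3 + 54.163338*t^2 + 8.493276*t + 0.405224)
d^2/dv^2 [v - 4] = 0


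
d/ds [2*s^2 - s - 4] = 4*s - 1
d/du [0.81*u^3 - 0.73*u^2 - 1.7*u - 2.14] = 2.43*u^2 - 1.46*u - 1.7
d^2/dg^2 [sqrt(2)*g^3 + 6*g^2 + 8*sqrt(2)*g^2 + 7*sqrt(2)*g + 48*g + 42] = 6*sqrt(2)*g + 12 + 16*sqrt(2)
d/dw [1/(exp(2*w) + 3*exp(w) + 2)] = (-2*exp(w) - 3)*exp(w)/(exp(2*w) + 3*exp(w) + 2)^2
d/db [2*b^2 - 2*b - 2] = 4*b - 2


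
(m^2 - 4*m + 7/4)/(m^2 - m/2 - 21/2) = (m - 1/2)/(m + 3)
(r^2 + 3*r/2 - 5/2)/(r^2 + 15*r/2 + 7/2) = (2*r^2 + 3*r - 5)/(2*r^2 + 15*r + 7)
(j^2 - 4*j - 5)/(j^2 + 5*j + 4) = (j - 5)/(j + 4)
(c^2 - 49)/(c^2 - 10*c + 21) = (c + 7)/(c - 3)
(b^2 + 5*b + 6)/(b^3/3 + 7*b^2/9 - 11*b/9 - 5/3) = 9*(b + 2)/(3*b^2 - 2*b - 5)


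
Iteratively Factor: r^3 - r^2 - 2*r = (r - 2)*(r^2 + r) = (r - 2)*(r + 1)*(r)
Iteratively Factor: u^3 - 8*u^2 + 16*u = (u - 4)*(u^2 - 4*u) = u*(u - 4)*(u - 4)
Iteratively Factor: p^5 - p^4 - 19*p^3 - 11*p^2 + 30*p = (p - 5)*(p^4 + 4*p^3 + p^2 - 6*p) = (p - 5)*(p + 2)*(p^3 + 2*p^2 - 3*p) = (p - 5)*(p + 2)*(p + 3)*(p^2 - p) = p*(p - 5)*(p + 2)*(p + 3)*(p - 1)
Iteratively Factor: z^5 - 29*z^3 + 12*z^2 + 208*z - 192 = (z - 1)*(z^4 + z^3 - 28*z^2 - 16*z + 192) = (z - 4)*(z - 1)*(z^3 + 5*z^2 - 8*z - 48) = (z - 4)*(z - 3)*(z - 1)*(z^2 + 8*z + 16) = (z - 4)*(z - 3)*(z - 1)*(z + 4)*(z + 4)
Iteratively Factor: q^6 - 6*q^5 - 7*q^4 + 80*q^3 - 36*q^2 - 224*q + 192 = (q - 2)*(q^5 - 4*q^4 - 15*q^3 + 50*q^2 + 64*q - 96) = (q - 4)*(q - 2)*(q^4 - 15*q^2 - 10*q + 24) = (q - 4)*(q - 2)*(q - 1)*(q^3 + q^2 - 14*q - 24) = (q - 4)*(q - 2)*(q - 1)*(q + 2)*(q^2 - q - 12) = (q - 4)^2*(q - 2)*(q - 1)*(q + 2)*(q + 3)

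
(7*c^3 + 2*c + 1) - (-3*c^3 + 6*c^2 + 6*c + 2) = 10*c^3 - 6*c^2 - 4*c - 1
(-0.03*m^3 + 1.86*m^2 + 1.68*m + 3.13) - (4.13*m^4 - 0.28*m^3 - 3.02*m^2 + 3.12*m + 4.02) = -4.13*m^4 + 0.25*m^3 + 4.88*m^2 - 1.44*m - 0.89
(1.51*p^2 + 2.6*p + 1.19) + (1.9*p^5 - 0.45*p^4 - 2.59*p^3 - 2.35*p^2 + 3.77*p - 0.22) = 1.9*p^5 - 0.45*p^4 - 2.59*p^3 - 0.84*p^2 + 6.37*p + 0.97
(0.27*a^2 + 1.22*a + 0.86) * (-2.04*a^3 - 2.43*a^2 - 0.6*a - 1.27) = -0.5508*a^5 - 3.1449*a^4 - 4.881*a^3 - 3.1647*a^2 - 2.0654*a - 1.0922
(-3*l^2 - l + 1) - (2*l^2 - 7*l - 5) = -5*l^2 + 6*l + 6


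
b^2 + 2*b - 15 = (b - 3)*(b + 5)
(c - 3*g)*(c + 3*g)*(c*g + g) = c^3*g + c^2*g - 9*c*g^3 - 9*g^3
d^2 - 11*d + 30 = (d - 6)*(d - 5)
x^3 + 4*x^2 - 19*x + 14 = (x - 2)*(x - 1)*(x + 7)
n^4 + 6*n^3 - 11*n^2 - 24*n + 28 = (n - 2)*(n - 1)*(n + 2)*(n + 7)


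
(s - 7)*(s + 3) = s^2 - 4*s - 21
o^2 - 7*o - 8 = (o - 8)*(o + 1)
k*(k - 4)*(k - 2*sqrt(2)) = k^3 - 4*k^2 - 2*sqrt(2)*k^2 + 8*sqrt(2)*k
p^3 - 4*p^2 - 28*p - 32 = (p - 8)*(p + 2)^2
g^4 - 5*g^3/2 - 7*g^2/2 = g^2*(g - 7/2)*(g + 1)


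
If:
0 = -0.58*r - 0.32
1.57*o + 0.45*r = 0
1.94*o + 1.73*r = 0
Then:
No Solution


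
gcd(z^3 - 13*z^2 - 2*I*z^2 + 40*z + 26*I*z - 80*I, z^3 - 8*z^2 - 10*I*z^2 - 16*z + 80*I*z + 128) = z^2 + z*(-8 - 2*I) + 16*I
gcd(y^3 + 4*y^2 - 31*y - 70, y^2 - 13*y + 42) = 1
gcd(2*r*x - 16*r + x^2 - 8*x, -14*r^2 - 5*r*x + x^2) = 2*r + x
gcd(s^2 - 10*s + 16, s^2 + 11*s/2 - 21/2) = 1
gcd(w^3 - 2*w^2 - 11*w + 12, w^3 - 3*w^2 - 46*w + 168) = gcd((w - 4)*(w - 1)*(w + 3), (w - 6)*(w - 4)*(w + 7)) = w - 4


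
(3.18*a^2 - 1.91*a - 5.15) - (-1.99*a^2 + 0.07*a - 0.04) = 5.17*a^2 - 1.98*a - 5.11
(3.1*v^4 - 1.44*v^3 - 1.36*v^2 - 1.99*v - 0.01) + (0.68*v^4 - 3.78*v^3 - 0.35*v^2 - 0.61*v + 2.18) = 3.78*v^4 - 5.22*v^3 - 1.71*v^2 - 2.6*v + 2.17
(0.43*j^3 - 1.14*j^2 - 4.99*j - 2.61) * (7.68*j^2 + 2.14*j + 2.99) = 3.3024*j^5 - 7.835*j^4 - 39.4771*j^3 - 34.132*j^2 - 20.5055*j - 7.8039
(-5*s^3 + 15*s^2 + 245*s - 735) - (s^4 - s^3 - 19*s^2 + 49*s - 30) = -s^4 - 4*s^3 + 34*s^2 + 196*s - 705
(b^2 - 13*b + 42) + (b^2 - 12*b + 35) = 2*b^2 - 25*b + 77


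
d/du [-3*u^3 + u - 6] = 1 - 9*u^2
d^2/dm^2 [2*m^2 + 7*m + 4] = 4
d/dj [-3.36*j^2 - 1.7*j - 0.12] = -6.72*j - 1.7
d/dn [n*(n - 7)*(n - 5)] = 3*n^2 - 24*n + 35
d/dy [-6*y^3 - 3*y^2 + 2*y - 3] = -18*y^2 - 6*y + 2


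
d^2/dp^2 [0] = 0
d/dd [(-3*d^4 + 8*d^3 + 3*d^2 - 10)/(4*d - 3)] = 2*(-18*d^4 + 50*d^3 - 30*d^2 - 9*d + 20)/(16*d^2 - 24*d + 9)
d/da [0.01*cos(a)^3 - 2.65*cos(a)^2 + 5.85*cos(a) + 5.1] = (-0.03*cos(a)^2 + 5.3*cos(a) - 5.85)*sin(a)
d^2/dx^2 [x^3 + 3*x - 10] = 6*x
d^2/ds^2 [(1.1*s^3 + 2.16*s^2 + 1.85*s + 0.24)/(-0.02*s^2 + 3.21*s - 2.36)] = (-1.30104260698261e-18*s^5 + 4.44089209850063e-16*s^4 - 22.844004*s^3 + 50.610096*s^2 - 36.142992*s - 57.013704)/(8.0e-6*s^6 - 0.003852*s^5 + 0.621078*s^4 - 33.985233*s^3 + 73.287204*s^2 - 53.635248*s + 13.144256)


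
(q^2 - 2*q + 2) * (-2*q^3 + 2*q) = -2*q^5 + 4*q^4 - 2*q^3 - 4*q^2 + 4*q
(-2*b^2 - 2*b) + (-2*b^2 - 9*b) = -4*b^2 - 11*b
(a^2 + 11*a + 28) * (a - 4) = a^3 + 7*a^2 - 16*a - 112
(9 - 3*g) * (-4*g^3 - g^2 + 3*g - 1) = 12*g^4 - 33*g^3 - 18*g^2 + 30*g - 9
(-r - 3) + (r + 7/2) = 1/2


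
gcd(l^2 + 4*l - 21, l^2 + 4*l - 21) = l^2 + 4*l - 21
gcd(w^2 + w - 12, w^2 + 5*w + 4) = w + 4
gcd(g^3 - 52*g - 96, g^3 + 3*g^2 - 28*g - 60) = g^2 + 8*g + 12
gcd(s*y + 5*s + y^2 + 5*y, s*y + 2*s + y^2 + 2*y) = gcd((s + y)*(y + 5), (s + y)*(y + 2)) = s + y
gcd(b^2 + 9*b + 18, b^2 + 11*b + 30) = b + 6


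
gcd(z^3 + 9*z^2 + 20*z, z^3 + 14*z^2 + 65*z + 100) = z^2 + 9*z + 20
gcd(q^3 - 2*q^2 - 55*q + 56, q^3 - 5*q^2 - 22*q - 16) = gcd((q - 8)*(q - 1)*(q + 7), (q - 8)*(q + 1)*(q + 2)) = q - 8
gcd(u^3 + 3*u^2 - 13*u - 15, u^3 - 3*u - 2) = u + 1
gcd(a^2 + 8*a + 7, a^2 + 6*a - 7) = a + 7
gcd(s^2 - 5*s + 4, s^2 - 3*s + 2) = s - 1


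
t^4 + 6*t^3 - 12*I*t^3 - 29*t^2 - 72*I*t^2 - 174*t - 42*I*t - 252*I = (t + 6)*(t - 7*I)*(t - 6*I)*(t + I)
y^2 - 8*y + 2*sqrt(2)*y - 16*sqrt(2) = (y - 8)*(y + 2*sqrt(2))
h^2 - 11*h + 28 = (h - 7)*(h - 4)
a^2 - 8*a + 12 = (a - 6)*(a - 2)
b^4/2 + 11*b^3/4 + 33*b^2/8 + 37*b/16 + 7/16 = (b/2 + 1/4)*(b + 1/2)*(b + 1)*(b + 7/2)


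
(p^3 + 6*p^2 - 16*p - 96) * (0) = 0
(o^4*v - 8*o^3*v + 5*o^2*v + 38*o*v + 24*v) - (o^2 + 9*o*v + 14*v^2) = o^4*v - 8*o^3*v + 5*o^2*v - o^2 + 29*o*v - 14*v^2 + 24*v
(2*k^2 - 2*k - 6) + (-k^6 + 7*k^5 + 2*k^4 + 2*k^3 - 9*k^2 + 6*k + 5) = -k^6 + 7*k^5 + 2*k^4 + 2*k^3 - 7*k^2 + 4*k - 1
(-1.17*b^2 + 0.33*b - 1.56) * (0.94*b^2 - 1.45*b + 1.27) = -1.0998*b^4 + 2.0067*b^3 - 3.4308*b^2 + 2.6811*b - 1.9812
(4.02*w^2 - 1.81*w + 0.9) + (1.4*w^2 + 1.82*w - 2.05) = 5.42*w^2 + 0.01*w - 1.15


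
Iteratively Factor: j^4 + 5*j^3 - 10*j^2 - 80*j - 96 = (j + 3)*(j^3 + 2*j^2 - 16*j - 32) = (j - 4)*(j + 3)*(j^2 + 6*j + 8) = (j - 4)*(j + 3)*(j + 4)*(j + 2)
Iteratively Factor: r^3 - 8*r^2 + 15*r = (r - 5)*(r^2 - 3*r) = r*(r - 5)*(r - 3)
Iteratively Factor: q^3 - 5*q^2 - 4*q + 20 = (q - 5)*(q^2 - 4) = (q - 5)*(q - 2)*(q + 2)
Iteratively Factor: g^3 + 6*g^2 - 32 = (g - 2)*(g^2 + 8*g + 16) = (g - 2)*(g + 4)*(g + 4)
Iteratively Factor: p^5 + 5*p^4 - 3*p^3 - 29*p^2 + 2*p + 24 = (p + 3)*(p^4 + 2*p^3 - 9*p^2 - 2*p + 8) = (p + 1)*(p + 3)*(p^3 + p^2 - 10*p + 8) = (p + 1)*(p + 3)*(p + 4)*(p^2 - 3*p + 2) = (p - 2)*(p + 1)*(p + 3)*(p + 4)*(p - 1)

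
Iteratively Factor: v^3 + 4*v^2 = (v)*(v^2 + 4*v) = v^2*(v + 4)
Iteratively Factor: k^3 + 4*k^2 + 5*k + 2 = (k + 1)*(k^2 + 3*k + 2) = (k + 1)*(k + 2)*(k + 1)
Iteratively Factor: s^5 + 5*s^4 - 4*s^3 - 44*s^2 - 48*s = (s + 2)*(s^4 + 3*s^3 - 10*s^2 - 24*s) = (s - 3)*(s + 2)*(s^3 + 6*s^2 + 8*s) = (s - 3)*(s + 2)^2*(s^2 + 4*s) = s*(s - 3)*(s + 2)^2*(s + 4)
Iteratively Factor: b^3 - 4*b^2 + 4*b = (b - 2)*(b^2 - 2*b) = b*(b - 2)*(b - 2)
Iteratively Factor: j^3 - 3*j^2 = (j - 3)*(j^2) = j*(j - 3)*(j)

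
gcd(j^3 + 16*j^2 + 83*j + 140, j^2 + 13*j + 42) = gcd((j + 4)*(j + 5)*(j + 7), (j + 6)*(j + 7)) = j + 7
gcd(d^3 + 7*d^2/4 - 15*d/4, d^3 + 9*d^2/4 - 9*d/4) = d^2 + 3*d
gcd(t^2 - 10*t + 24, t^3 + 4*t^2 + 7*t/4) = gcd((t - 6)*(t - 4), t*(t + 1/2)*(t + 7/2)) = 1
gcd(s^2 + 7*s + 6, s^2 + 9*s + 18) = s + 6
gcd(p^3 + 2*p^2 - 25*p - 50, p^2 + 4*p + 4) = p + 2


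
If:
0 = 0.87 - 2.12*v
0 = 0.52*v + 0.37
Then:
No Solution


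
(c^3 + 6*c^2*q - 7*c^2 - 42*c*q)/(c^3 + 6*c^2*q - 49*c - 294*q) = c/(c + 7)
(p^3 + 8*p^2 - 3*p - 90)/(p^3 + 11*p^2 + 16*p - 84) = (p^2 + 2*p - 15)/(p^2 + 5*p - 14)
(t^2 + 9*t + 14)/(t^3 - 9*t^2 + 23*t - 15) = (t^2 + 9*t + 14)/(t^3 - 9*t^2 + 23*t - 15)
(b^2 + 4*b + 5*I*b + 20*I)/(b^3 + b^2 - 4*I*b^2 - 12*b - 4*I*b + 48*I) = (b + 5*I)/(b^2 - b*(3 + 4*I) + 12*I)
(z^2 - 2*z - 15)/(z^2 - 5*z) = (z + 3)/z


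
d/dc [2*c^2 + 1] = 4*c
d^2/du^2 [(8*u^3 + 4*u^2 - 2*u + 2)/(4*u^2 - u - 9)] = 16*(35*u^3 + 93*u^2 + 213*u + 52)/(64*u^6 - 48*u^5 - 420*u^4 + 215*u^3 + 945*u^2 - 243*u - 729)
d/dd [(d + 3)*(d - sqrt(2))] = 2*d - sqrt(2) + 3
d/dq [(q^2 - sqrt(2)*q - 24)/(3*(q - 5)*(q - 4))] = (-9*q^2 + sqrt(2)*q^2 + 88*q - 216 - 20*sqrt(2))/(3*(q^4 - 18*q^3 + 121*q^2 - 360*q + 400))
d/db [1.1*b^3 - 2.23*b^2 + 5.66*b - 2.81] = 3.3*b^2 - 4.46*b + 5.66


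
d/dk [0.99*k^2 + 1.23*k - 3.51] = 1.98*k + 1.23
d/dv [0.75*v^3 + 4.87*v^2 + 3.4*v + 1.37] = 2.25*v^2 + 9.74*v + 3.4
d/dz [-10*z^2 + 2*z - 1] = 2 - 20*z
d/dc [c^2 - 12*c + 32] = 2*c - 12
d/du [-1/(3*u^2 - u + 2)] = (6*u - 1)/(3*u^2 - u + 2)^2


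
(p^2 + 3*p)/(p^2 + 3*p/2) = 2*(p + 3)/(2*p + 3)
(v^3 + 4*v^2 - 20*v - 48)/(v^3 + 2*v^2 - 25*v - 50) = (v^2 + 2*v - 24)/(v^2 - 25)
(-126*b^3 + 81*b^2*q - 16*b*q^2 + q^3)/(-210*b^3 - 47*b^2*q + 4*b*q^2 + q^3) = (18*b^2 - 9*b*q + q^2)/(30*b^2 + 11*b*q + q^2)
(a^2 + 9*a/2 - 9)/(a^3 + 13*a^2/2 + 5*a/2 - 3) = (2*a - 3)/(2*a^2 + a - 1)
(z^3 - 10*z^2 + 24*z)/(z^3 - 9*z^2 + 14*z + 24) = z/(z + 1)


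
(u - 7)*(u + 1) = u^2 - 6*u - 7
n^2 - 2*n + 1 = (n - 1)^2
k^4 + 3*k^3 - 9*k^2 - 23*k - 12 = (k - 3)*(k + 1)^2*(k + 4)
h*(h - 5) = h^2 - 5*h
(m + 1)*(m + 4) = m^2 + 5*m + 4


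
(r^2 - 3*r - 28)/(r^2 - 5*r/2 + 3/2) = 2*(r^2 - 3*r - 28)/(2*r^2 - 5*r + 3)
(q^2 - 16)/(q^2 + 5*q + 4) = (q - 4)/(q + 1)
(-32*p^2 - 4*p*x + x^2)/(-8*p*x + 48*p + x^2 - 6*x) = (4*p + x)/(x - 6)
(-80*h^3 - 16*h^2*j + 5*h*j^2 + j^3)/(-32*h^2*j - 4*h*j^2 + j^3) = (20*h^2 - h*j - j^2)/(j*(8*h - j))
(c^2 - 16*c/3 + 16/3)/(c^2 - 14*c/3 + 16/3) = (3*c^2 - 16*c + 16)/(3*c^2 - 14*c + 16)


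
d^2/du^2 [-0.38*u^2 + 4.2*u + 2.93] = -0.760000000000000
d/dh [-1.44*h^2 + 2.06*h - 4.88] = 2.06 - 2.88*h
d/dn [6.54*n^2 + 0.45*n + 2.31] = 13.08*n + 0.45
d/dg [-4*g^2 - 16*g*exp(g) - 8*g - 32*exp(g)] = -16*g*exp(g) - 8*g - 48*exp(g) - 8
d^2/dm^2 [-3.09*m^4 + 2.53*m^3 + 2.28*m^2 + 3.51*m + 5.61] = -37.08*m^2 + 15.18*m + 4.56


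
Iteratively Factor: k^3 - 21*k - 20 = (k + 1)*(k^2 - k - 20) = (k - 5)*(k + 1)*(k + 4)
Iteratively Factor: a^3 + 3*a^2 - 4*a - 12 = (a - 2)*(a^2 + 5*a + 6) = (a - 2)*(a + 3)*(a + 2)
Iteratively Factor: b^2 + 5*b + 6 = (b + 3)*(b + 2)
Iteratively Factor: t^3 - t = (t)*(t^2 - 1) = t*(t + 1)*(t - 1)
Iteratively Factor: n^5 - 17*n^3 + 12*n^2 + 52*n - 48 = (n + 2)*(n^4 - 2*n^3 - 13*n^2 + 38*n - 24) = (n - 1)*(n + 2)*(n^3 - n^2 - 14*n + 24) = (n - 1)*(n + 2)*(n + 4)*(n^2 - 5*n + 6) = (n - 2)*(n - 1)*(n + 2)*(n + 4)*(n - 3)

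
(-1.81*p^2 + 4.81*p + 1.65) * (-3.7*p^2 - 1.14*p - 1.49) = 6.697*p^4 - 15.7336*p^3 - 8.8915*p^2 - 9.0479*p - 2.4585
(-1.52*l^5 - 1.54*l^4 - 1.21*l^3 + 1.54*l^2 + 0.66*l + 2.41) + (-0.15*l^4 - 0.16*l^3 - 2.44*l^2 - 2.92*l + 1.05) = -1.52*l^5 - 1.69*l^4 - 1.37*l^3 - 0.9*l^2 - 2.26*l + 3.46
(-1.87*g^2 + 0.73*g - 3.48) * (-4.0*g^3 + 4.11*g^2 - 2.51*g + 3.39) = 7.48*g^5 - 10.6057*g^4 + 21.614*g^3 - 22.4744*g^2 + 11.2095*g - 11.7972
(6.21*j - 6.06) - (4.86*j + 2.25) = 1.35*j - 8.31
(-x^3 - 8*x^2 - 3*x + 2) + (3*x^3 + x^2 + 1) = 2*x^3 - 7*x^2 - 3*x + 3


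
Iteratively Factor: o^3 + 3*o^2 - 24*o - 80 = (o + 4)*(o^2 - o - 20) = (o - 5)*(o + 4)*(o + 4)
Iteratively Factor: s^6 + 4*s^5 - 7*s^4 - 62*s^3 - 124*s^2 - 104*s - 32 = (s + 1)*(s^5 + 3*s^4 - 10*s^3 - 52*s^2 - 72*s - 32) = (s + 1)*(s + 2)*(s^4 + s^3 - 12*s^2 - 28*s - 16) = (s + 1)*(s + 2)^2*(s^3 - s^2 - 10*s - 8) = (s - 4)*(s + 1)*(s + 2)^2*(s^2 + 3*s + 2) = (s - 4)*(s + 1)^2*(s + 2)^2*(s + 2)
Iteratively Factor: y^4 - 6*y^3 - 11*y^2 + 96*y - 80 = (y + 4)*(y^3 - 10*y^2 + 29*y - 20) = (y - 5)*(y + 4)*(y^2 - 5*y + 4) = (y - 5)*(y - 1)*(y + 4)*(y - 4)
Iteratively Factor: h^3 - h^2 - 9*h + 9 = (h + 3)*(h^2 - 4*h + 3) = (h - 1)*(h + 3)*(h - 3)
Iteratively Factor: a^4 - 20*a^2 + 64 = (a + 2)*(a^3 - 2*a^2 - 16*a + 32) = (a - 2)*(a + 2)*(a^2 - 16) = (a - 4)*(a - 2)*(a + 2)*(a + 4)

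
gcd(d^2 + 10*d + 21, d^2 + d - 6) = d + 3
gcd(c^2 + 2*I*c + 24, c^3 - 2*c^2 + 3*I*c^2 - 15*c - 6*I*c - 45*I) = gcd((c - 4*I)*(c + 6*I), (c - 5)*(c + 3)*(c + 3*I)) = 1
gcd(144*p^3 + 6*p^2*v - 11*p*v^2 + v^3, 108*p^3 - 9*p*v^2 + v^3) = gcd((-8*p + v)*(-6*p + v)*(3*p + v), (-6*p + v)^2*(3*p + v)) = 18*p^2 + 3*p*v - v^2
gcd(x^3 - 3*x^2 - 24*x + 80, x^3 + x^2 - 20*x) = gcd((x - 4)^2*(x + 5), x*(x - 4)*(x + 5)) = x^2 + x - 20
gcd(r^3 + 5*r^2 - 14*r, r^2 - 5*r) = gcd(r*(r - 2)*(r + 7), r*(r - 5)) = r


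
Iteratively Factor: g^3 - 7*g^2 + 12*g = (g)*(g^2 - 7*g + 12) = g*(g - 3)*(g - 4)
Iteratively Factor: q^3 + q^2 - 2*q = (q - 1)*(q^2 + 2*q) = (q - 1)*(q + 2)*(q)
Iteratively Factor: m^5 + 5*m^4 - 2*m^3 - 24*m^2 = (m + 3)*(m^4 + 2*m^3 - 8*m^2) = (m - 2)*(m + 3)*(m^3 + 4*m^2) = (m - 2)*(m + 3)*(m + 4)*(m^2) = m*(m - 2)*(m + 3)*(m + 4)*(m)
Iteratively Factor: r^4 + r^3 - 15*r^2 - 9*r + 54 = (r - 2)*(r^3 + 3*r^2 - 9*r - 27) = (r - 2)*(r + 3)*(r^2 - 9) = (r - 2)*(r + 3)^2*(r - 3)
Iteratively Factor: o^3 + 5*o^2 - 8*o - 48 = (o + 4)*(o^2 + o - 12) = (o - 3)*(o + 4)*(o + 4)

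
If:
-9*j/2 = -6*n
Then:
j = 4*n/3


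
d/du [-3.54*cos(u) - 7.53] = 3.54*sin(u)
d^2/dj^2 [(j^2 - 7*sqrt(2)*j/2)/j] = 0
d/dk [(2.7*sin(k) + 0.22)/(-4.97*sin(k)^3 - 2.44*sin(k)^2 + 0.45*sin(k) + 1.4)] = (26.838*sin(k)^3 + 9.8682*sin(k)^2 + 1.0736*sin(k) + 3.681)*cos(k)/(24.7009*sin(k)^6 + 24.2536*sin(k)^5 + 1.4806*sin(k)^4 - 16.112*sin(k)^3 - 6.6295*sin(k)^2 + 1.26*sin(k) + 1.96)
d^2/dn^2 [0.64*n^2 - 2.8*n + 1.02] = 1.28000000000000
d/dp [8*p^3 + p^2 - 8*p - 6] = 24*p^2 + 2*p - 8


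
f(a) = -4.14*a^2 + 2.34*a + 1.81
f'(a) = 2.34 - 8.28*a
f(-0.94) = -4.05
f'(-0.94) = 10.12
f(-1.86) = -16.87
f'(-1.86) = 17.74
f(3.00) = -28.43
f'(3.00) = -22.50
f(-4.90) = -109.06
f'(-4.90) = 42.91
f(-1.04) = -5.10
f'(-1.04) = 10.95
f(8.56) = -281.51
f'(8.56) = -68.54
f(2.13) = -11.99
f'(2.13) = -15.30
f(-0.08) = 1.60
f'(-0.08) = 3.00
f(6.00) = -133.19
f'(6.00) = -47.34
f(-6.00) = -161.27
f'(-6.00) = 52.02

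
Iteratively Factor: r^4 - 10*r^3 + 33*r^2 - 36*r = (r - 3)*(r^3 - 7*r^2 + 12*r) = (r - 3)^2*(r^2 - 4*r) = (r - 4)*(r - 3)^2*(r)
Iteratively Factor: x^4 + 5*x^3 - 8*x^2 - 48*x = (x - 3)*(x^3 + 8*x^2 + 16*x) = (x - 3)*(x + 4)*(x^2 + 4*x) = (x - 3)*(x + 4)^2*(x)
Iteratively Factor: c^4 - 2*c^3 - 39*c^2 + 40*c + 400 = (c - 5)*(c^3 + 3*c^2 - 24*c - 80) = (c - 5)^2*(c^2 + 8*c + 16) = (c - 5)^2*(c + 4)*(c + 4)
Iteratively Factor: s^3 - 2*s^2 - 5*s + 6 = (s - 3)*(s^2 + s - 2) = (s - 3)*(s + 2)*(s - 1)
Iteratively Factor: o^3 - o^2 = (o)*(o^2 - o) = o*(o - 1)*(o)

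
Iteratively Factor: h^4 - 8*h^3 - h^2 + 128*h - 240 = (h - 3)*(h^3 - 5*h^2 - 16*h + 80) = (h - 3)*(h + 4)*(h^2 - 9*h + 20) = (h - 5)*(h - 3)*(h + 4)*(h - 4)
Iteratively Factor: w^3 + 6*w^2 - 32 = (w - 2)*(w^2 + 8*w + 16) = (w - 2)*(w + 4)*(w + 4)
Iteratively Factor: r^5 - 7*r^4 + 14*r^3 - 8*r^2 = (r - 1)*(r^4 - 6*r^3 + 8*r^2) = r*(r - 1)*(r^3 - 6*r^2 + 8*r) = r^2*(r - 1)*(r^2 - 6*r + 8) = r^2*(r - 4)*(r - 1)*(r - 2)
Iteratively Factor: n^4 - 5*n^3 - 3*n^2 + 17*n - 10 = (n - 1)*(n^3 - 4*n^2 - 7*n + 10) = (n - 1)*(n + 2)*(n^2 - 6*n + 5) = (n - 5)*(n - 1)*(n + 2)*(n - 1)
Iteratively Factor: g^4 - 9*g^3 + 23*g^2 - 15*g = (g - 1)*(g^3 - 8*g^2 + 15*g) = g*(g - 1)*(g^2 - 8*g + 15) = g*(g - 3)*(g - 1)*(g - 5)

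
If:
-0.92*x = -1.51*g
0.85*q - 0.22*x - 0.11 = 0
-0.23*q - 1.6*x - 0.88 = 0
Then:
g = -0.33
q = -0.01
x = -0.55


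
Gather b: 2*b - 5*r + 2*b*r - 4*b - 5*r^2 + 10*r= b*(2*r - 2) - 5*r^2 + 5*r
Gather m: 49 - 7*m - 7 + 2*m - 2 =40 - 5*m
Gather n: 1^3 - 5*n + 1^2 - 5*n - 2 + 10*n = 0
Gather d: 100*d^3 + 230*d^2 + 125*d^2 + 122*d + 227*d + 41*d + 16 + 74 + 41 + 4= 100*d^3 + 355*d^2 + 390*d + 135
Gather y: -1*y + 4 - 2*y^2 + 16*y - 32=-2*y^2 + 15*y - 28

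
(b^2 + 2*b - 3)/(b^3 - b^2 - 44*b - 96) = (b - 1)/(b^2 - 4*b - 32)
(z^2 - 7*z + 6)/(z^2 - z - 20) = (-z^2 + 7*z - 6)/(-z^2 + z + 20)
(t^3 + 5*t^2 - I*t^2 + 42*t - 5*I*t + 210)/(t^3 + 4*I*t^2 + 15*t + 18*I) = (t^2 + t*(5 - 7*I) - 35*I)/(t^2 - 2*I*t + 3)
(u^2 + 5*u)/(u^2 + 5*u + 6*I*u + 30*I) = u/(u + 6*I)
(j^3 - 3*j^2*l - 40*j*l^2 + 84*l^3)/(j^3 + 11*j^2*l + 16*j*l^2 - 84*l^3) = (j - 7*l)/(j + 7*l)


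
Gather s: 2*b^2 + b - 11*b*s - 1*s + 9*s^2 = 2*b^2 + b + 9*s^2 + s*(-11*b - 1)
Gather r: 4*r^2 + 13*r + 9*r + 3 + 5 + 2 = 4*r^2 + 22*r + 10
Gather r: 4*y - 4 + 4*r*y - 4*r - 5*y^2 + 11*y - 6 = r*(4*y - 4) - 5*y^2 + 15*y - 10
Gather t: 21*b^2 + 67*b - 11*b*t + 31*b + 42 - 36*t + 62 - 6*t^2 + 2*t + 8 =21*b^2 + 98*b - 6*t^2 + t*(-11*b - 34) + 112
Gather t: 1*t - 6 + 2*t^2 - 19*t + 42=2*t^2 - 18*t + 36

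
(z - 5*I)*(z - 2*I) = z^2 - 7*I*z - 10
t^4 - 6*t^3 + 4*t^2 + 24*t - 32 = (t - 4)*(t - 2)^2*(t + 2)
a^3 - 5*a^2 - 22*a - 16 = (a - 8)*(a + 1)*(a + 2)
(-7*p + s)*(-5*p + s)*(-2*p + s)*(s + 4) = -70*p^3*s - 280*p^3 + 59*p^2*s^2 + 236*p^2*s - 14*p*s^3 - 56*p*s^2 + s^4 + 4*s^3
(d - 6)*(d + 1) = d^2 - 5*d - 6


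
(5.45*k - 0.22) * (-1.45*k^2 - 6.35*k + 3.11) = -7.9025*k^3 - 34.2885*k^2 + 18.3465*k - 0.6842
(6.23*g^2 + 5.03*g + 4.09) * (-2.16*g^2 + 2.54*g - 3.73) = -13.4568*g^4 + 4.9594*g^3 - 19.2961*g^2 - 8.3733*g - 15.2557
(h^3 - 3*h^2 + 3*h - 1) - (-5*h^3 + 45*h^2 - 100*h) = 6*h^3 - 48*h^2 + 103*h - 1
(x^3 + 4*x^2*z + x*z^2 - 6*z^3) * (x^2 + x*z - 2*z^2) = x^5 + 5*x^4*z + 3*x^3*z^2 - 13*x^2*z^3 - 8*x*z^4 + 12*z^5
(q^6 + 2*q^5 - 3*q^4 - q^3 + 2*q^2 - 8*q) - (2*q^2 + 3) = q^6 + 2*q^5 - 3*q^4 - q^3 - 8*q - 3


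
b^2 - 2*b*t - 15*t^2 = (b - 5*t)*(b + 3*t)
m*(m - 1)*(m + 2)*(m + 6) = m^4 + 7*m^3 + 4*m^2 - 12*m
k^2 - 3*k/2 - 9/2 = (k - 3)*(k + 3/2)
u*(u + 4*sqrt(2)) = u^2 + 4*sqrt(2)*u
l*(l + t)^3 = l^4 + 3*l^3*t + 3*l^2*t^2 + l*t^3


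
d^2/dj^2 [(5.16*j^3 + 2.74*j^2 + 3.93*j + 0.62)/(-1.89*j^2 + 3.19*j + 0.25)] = (-2.8421709430404e-14*j^5 - 2.8421709430404e-14*j^4 - 171.009726*j^3 - 45.746712*j^2 + 9.351702*j - 7.278414)/(6.751269*j^6 - 34.184997*j^5 + 55.019412*j^4 - 23.418109*j^3 - 7.2777*j^2 - 0.598125*j - 0.015625)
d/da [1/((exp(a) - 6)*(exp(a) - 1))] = (7 - 2*exp(a))*exp(a)/(exp(4*a) - 14*exp(3*a) + 61*exp(2*a) - 84*exp(a) + 36)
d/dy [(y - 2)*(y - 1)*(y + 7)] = 3*y^2 + 8*y - 19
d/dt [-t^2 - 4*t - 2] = -2*t - 4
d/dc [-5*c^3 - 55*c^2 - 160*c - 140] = -15*c^2 - 110*c - 160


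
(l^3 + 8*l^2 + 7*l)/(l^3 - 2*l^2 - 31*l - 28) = l*(l + 7)/(l^2 - 3*l - 28)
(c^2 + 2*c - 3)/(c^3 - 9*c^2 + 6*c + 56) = (c^2 + 2*c - 3)/(c^3 - 9*c^2 + 6*c + 56)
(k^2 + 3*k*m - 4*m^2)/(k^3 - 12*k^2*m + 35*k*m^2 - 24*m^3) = (k + 4*m)/(k^2 - 11*k*m + 24*m^2)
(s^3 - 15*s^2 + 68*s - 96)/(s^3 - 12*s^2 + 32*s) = (s - 3)/s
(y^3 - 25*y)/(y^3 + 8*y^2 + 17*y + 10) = y*(y - 5)/(y^2 + 3*y + 2)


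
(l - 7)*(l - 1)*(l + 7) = l^3 - l^2 - 49*l + 49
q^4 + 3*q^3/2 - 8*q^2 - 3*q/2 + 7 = (q - 2)*(q - 1)*(q + 1)*(q + 7/2)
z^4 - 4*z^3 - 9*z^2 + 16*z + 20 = (z - 5)*(z - 2)*(z + 1)*(z + 2)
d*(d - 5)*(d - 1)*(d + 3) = d^4 - 3*d^3 - 13*d^2 + 15*d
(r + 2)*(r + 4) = r^2 + 6*r + 8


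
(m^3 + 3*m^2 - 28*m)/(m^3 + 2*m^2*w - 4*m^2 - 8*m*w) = (m + 7)/(m + 2*w)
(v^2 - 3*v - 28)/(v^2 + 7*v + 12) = (v - 7)/(v + 3)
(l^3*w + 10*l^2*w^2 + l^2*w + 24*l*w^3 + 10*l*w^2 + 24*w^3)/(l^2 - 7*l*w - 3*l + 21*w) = w*(l^3 + 10*l^2*w + l^2 + 24*l*w^2 + 10*l*w + 24*w^2)/(l^2 - 7*l*w - 3*l + 21*w)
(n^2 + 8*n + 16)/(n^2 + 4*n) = (n + 4)/n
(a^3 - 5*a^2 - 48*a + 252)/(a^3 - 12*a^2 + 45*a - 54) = (a^2 + a - 42)/(a^2 - 6*a + 9)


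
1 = 1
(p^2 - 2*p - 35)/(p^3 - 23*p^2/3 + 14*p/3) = 3*(p + 5)/(p*(3*p - 2))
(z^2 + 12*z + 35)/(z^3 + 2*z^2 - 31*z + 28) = (z + 5)/(z^2 - 5*z + 4)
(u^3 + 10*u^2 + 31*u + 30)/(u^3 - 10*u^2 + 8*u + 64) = (u^2 + 8*u + 15)/(u^2 - 12*u + 32)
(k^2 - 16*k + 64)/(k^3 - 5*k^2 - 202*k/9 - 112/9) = 9*(k - 8)/(9*k^2 + 27*k + 14)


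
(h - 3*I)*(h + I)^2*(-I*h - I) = -I*h^4 - h^3 - I*h^3 - h^2 - 5*I*h^2 + 3*h - 5*I*h + 3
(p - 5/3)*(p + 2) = p^2 + p/3 - 10/3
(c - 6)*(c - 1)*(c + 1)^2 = c^4 - 5*c^3 - 7*c^2 + 5*c + 6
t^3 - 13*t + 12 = (t - 3)*(t - 1)*(t + 4)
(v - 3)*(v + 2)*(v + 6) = v^3 + 5*v^2 - 12*v - 36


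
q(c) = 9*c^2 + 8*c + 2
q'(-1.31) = -15.58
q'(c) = 18*c + 8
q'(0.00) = 8.00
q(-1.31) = 6.96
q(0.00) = 2.00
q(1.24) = 25.76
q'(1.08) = 27.44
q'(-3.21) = -49.78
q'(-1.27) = -14.86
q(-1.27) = 6.36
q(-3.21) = 69.06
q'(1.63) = 37.34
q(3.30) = 126.41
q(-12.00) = 1202.00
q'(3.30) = 67.40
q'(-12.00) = -208.00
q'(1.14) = 28.52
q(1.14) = 22.82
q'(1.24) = 30.32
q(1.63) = 38.95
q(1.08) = 21.14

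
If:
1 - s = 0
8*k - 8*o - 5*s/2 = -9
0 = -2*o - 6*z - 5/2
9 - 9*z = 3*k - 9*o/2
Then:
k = -67/16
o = -27/8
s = 1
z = 17/24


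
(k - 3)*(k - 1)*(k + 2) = k^3 - 2*k^2 - 5*k + 6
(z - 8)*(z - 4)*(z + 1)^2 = z^4 - 10*z^3 + 9*z^2 + 52*z + 32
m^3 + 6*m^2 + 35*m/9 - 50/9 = (m - 2/3)*(m + 5/3)*(m + 5)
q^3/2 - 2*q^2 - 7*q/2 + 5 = (q/2 + 1)*(q - 5)*(q - 1)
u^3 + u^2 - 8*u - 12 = (u - 3)*(u + 2)^2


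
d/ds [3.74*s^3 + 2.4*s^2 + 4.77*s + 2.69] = 11.22*s^2 + 4.8*s + 4.77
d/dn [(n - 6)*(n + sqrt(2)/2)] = 2*n - 6 + sqrt(2)/2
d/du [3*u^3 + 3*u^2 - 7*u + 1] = 9*u^2 + 6*u - 7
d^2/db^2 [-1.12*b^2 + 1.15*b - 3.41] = -2.24000000000000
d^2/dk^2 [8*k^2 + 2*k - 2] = 16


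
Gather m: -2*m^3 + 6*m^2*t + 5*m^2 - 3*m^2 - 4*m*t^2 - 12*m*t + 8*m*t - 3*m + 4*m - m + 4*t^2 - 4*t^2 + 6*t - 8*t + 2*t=-2*m^3 + m^2*(6*t + 2) + m*(-4*t^2 - 4*t)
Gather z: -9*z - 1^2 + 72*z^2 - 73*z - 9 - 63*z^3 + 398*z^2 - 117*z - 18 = -63*z^3 + 470*z^2 - 199*z - 28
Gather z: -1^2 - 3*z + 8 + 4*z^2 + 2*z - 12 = 4*z^2 - z - 5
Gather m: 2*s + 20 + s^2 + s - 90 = s^2 + 3*s - 70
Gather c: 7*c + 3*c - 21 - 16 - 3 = 10*c - 40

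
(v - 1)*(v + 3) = v^2 + 2*v - 3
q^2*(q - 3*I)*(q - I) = q^4 - 4*I*q^3 - 3*q^2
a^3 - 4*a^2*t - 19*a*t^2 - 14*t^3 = (a - 7*t)*(a + t)*(a + 2*t)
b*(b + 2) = b^2 + 2*b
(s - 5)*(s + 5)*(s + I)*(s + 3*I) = s^4 + 4*I*s^3 - 28*s^2 - 100*I*s + 75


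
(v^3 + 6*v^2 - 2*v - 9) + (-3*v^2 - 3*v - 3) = v^3 + 3*v^2 - 5*v - 12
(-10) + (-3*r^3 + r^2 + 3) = -3*r^3 + r^2 - 7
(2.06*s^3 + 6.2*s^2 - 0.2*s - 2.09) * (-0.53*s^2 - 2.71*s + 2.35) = -1.0918*s^5 - 8.8686*s^4 - 11.855*s^3 + 16.2197*s^2 + 5.1939*s - 4.9115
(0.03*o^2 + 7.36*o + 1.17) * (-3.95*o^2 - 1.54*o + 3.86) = -0.1185*o^4 - 29.1182*o^3 - 15.8401*o^2 + 26.6078*o + 4.5162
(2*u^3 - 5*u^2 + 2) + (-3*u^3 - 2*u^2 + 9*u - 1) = -u^3 - 7*u^2 + 9*u + 1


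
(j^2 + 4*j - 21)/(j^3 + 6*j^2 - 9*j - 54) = (j + 7)/(j^2 + 9*j + 18)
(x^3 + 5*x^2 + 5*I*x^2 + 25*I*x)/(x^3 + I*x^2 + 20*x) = (x + 5)/(x - 4*I)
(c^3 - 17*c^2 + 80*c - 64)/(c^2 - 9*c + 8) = c - 8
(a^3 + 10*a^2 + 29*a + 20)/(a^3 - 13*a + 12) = (a^2 + 6*a + 5)/(a^2 - 4*a + 3)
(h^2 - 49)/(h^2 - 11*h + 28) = (h + 7)/(h - 4)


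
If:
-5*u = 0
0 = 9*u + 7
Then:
No Solution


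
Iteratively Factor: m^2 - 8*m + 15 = (m - 5)*(m - 3)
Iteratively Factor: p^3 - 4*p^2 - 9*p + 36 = (p + 3)*(p^2 - 7*p + 12) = (p - 4)*(p + 3)*(p - 3)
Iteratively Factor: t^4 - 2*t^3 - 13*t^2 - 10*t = (t - 5)*(t^3 + 3*t^2 + 2*t) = (t - 5)*(t + 2)*(t^2 + t) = t*(t - 5)*(t + 2)*(t + 1)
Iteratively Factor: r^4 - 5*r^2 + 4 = (r - 1)*(r^3 + r^2 - 4*r - 4) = (r - 1)*(r + 2)*(r^2 - r - 2) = (r - 2)*(r - 1)*(r + 2)*(r + 1)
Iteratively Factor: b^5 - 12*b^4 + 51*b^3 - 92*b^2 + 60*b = (b)*(b^4 - 12*b^3 + 51*b^2 - 92*b + 60) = b*(b - 2)*(b^3 - 10*b^2 + 31*b - 30) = b*(b - 5)*(b - 2)*(b^2 - 5*b + 6) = b*(b - 5)*(b - 2)^2*(b - 3)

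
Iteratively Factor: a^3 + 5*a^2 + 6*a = (a + 2)*(a^2 + 3*a) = (a + 2)*(a + 3)*(a)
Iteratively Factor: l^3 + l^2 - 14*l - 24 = (l + 3)*(l^2 - 2*l - 8) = (l + 2)*(l + 3)*(l - 4)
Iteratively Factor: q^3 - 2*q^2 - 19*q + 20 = (q + 4)*(q^2 - 6*q + 5) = (q - 5)*(q + 4)*(q - 1)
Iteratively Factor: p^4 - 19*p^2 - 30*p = (p - 5)*(p^3 + 5*p^2 + 6*p) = p*(p - 5)*(p^2 + 5*p + 6) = p*(p - 5)*(p + 3)*(p + 2)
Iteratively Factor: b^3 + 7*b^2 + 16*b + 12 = (b + 2)*(b^2 + 5*b + 6) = (b + 2)^2*(b + 3)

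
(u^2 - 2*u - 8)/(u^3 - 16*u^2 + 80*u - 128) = (u + 2)/(u^2 - 12*u + 32)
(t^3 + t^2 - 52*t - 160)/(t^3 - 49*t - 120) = (t + 4)/(t + 3)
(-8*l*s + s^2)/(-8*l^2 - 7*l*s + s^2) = s/(l + s)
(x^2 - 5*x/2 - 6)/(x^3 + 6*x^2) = (x^2 - 5*x/2 - 6)/(x^2*(x + 6))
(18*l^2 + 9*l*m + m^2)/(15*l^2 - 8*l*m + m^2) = (18*l^2 + 9*l*m + m^2)/(15*l^2 - 8*l*m + m^2)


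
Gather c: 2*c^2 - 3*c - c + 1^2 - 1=2*c^2 - 4*c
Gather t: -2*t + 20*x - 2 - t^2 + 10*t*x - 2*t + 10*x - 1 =-t^2 + t*(10*x - 4) + 30*x - 3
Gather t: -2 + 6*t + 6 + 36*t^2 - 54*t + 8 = 36*t^2 - 48*t + 12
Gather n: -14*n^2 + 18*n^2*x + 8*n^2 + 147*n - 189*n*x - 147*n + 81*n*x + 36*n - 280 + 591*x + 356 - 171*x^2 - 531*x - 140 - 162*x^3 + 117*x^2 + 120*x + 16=n^2*(18*x - 6) + n*(36 - 108*x) - 162*x^3 - 54*x^2 + 180*x - 48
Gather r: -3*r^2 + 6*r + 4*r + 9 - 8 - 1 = -3*r^2 + 10*r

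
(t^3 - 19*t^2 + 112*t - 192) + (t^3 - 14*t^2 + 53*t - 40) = 2*t^3 - 33*t^2 + 165*t - 232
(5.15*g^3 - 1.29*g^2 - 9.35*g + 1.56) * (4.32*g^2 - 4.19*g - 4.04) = 22.248*g^5 - 27.1513*g^4 - 55.7929*g^3 + 51.1273*g^2 + 31.2376*g - 6.3024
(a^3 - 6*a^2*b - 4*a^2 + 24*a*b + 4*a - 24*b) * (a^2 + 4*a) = a^5 - 6*a^4*b - 12*a^3 + 72*a^2*b + 16*a^2 - 96*a*b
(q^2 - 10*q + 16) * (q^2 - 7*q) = q^4 - 17*q^3 + 86*q^2 - 112*q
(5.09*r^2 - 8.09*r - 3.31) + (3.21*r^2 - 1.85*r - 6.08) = 8.3*r^2 - 9.94*r - 9.39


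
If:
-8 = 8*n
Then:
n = -1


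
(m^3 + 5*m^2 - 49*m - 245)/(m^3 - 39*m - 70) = (m + 7)/(m + 2)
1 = 1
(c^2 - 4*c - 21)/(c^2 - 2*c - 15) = (c - 7)/(c - 5)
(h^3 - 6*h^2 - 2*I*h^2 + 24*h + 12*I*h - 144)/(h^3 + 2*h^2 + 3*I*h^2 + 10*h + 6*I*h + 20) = (h^3 + h^2*(-6 - 2*I) + h*(24 + 12*I) - 144)/(h^3 + h^2*(2 + 3*I) + h*(10 + 6*I) + 20)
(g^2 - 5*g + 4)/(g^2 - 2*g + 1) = (g - 4)/(g - 1)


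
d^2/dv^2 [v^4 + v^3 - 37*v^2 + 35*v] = 12*v^2 + 6*v - 74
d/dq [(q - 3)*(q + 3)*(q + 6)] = 3*q^2 + 12*q - 9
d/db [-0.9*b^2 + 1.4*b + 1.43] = 1.4 - 1.8*b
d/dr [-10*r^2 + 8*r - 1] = 8 - 20*r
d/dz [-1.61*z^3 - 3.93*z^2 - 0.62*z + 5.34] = -4.83*z^2 - 7.86*z - 0.62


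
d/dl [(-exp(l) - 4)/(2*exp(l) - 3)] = 11*exp(l)/(2*exp(l) - 3)^2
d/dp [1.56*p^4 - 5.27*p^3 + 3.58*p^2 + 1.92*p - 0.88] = 6.24*p^3 - 15.81*p^2 + 7.16*p + 1.92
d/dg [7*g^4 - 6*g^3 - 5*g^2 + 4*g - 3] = 28*g^3 - 18*g^2 - 10*g + 4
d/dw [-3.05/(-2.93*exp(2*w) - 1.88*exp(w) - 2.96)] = (-17.873*exp(w) - 5.734)*exp(w)/(2.93*exp(2*w) + 1.88*exp(w) + 2.96)^2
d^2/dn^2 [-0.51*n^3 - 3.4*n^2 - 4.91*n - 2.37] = -3.06*n - 6.8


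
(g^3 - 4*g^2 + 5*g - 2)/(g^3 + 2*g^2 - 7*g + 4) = (g - 2)/(g + 4)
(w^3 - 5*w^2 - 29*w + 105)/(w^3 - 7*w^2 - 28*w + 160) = (w^2 - 10*w + 21)/(w^2 - 12*w + 32)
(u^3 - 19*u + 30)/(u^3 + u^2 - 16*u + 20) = (u - 3)/(u - 2)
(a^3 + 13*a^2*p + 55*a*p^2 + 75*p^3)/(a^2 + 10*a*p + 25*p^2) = a + 3*p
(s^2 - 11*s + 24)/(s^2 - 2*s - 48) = (s - 3)/(s + 6)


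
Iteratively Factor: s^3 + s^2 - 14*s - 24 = (s + 3)*(s^2 - 2*s - 8) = (s - 4)*(s + 3)*(s + 2)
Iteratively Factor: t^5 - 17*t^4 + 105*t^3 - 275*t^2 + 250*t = (t - 5)*(t^4 - 12*t^3 + 45*t^2 - 50*t) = (t - 5)^2*(t^3 - 7*t^2 + 10*t) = (t - 5)^2*(t - 2)*(t^2 - 5*t) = t*(t - 5)^2*(t - 2)*(t - 5)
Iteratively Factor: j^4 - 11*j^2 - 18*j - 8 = (j + 2)*(j^3 - 2*j^2 - 7*j - 4) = (j + 1)*(j + 2)*(j^2 - 3*j - 4) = (j - 4)*(j + 1)*(j + 2)*(j + 1)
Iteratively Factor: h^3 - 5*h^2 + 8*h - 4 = (h - 1)*(h^2 - 4*h + 4) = (h - 2)*(h - 1)*(h - 2)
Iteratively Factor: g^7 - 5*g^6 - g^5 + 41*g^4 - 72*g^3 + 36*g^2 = (g - 3)*(g^6 - 2*g^5 - 7*g^4 + 20*g^3 - 12*g^2) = (g - 3)*(g - 1)*(g^5 - g^4 - 8*g^3 + 12*g^2) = g*(g - 3)*(g - 1)*(g^4 - g^3 - 8*g^2 + 12*g) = g^2*(g - 3)*(g - 1)*(g^3 - g^2 - 8*g + 12) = g^2*(g - 3)*(g - 2)*(g - 1)*(g^2 + g - 6) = g^2*(g - 3)*(g - 2)^2*(g - 1)*(g + 3)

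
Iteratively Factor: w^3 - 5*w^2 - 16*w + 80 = (w - 4)*(w^2 - w - 20) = (w - 5)*(w - 4)*(w + 4)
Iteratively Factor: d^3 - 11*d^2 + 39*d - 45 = (d - 5)*(d^2 - 6*d + 9) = (d - 5)*(d - 3)*(d - 3)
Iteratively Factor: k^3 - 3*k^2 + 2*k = (k - 1)*(k^2 - 2*k) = (k - 2)*(k - 1)*(k)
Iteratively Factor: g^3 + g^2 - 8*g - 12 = (g - 3)*(g^2 + 4*g + 4) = (g - 3)*(g + 2)*(g + 2)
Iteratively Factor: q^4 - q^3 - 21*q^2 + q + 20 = (q + 4)*(q^3 - 5*q^2 - q + 5) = (q - 5)*(q + 4)*(q^2 - 1) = (q - 5)*(q + 1)*(q + 4)*(q - 1)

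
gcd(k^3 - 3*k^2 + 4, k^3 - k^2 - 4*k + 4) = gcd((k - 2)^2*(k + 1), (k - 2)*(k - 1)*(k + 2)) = k - 2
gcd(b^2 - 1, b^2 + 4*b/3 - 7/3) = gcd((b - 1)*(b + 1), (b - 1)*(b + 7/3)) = b - 1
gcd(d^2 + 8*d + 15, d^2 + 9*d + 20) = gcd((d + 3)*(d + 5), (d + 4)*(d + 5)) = d + 5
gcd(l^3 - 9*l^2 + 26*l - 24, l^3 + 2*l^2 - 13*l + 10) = l - 2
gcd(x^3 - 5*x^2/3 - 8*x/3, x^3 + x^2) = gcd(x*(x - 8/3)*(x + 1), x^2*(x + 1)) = x^2 + x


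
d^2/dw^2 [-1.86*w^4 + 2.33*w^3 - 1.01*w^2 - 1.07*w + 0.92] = -22.32*w^2 + 13.98*w - 2.02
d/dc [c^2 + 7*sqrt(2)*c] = 2*c + 7*sqrt(2)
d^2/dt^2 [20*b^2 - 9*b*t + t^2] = 2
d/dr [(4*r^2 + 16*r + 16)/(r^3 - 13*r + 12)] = 4*(2*(r + 2)*(r^3 - 13*r + 12) - (3*r^2 - 13)*(r^2 + 4*r + 4))/(r^3 - 13*r + 12)^2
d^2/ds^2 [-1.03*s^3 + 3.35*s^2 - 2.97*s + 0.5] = 6.7 - 6.18*s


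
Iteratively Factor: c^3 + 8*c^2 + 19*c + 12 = (c + 3)*(c^2 + 5*c + 4) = (c + 3)*(c + 4)*(c + 1)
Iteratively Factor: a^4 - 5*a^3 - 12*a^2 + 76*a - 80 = (a - 5)*(a^3 - 12*a + 16) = (a - 5)*(a - 2)*(a^2 + 2*a - 8) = (a - 5)*(a - 2)*(a + 4)*(a - 2)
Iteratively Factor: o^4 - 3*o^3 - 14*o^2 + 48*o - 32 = (o - 1)*(o^3 - 2*o^2 - 16*o + 32) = (o - 2)*(o - 1)*(o^2 - 16) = (o - 2)*(o - 1)*(o + 4)*(o - 4)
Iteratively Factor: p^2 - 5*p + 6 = (p - 3)*(p - 2)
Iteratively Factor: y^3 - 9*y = (y)*(y^2 - 9) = y*(y + 3)*(y - 3)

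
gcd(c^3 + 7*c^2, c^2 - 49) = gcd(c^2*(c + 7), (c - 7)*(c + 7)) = c + 7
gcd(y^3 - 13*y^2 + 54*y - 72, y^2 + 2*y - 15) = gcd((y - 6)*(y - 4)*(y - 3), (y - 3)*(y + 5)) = y - 3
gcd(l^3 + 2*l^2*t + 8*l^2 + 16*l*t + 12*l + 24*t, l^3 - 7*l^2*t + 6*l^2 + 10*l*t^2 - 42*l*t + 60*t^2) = l + 6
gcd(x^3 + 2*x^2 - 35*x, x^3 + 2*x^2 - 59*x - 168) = x + 7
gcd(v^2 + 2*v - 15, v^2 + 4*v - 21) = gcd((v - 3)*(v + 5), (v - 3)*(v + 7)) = v - 3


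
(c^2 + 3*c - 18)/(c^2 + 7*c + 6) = (c - 3)/(c + 1)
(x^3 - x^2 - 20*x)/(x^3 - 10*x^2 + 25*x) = (x + 4)/(x - 5)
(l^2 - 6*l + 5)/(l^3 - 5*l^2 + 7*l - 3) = (l - 5)/(l^2 - 4*l + 3)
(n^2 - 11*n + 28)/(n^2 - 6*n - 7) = (n - 4)/(n + 1)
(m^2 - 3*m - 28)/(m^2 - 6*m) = (m^2 - 3*m - 28)/(m*(m - 6))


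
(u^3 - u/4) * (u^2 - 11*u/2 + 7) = u^5 - 11*u^4/2 + 27*u^3/4 + 11*u^2/8 - 7*u/4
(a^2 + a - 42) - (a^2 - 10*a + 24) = 11*a - 66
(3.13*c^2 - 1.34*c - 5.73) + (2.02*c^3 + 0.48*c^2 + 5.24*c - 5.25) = 2.02*c^3 + 3.61*c^2 + 3.9*c - 10.98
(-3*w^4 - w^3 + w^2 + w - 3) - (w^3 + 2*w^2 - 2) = -3*w^4 - 2*w^3 - w^2 + w - 1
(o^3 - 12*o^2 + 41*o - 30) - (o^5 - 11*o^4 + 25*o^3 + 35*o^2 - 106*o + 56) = -o^5 + 11*o^4 - 24*o^3 - 47*o^2 + 147*o - 86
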